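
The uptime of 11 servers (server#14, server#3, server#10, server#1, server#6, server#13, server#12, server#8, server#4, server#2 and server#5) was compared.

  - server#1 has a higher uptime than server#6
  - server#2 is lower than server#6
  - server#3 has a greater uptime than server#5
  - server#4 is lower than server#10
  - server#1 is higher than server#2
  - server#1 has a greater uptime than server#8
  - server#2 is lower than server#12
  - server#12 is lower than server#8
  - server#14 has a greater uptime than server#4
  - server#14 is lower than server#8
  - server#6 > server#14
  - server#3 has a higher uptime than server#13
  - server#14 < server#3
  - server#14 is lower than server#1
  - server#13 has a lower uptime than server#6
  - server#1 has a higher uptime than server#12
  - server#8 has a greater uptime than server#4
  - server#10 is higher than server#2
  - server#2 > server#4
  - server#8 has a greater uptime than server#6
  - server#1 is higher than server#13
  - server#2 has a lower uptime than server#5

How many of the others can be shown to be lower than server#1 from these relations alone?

7

The elements the relations force below server#1 are server#4, server#13, server#2, server#12, server#14, server#6, server#8 — no chain reaches any other.
That is 7.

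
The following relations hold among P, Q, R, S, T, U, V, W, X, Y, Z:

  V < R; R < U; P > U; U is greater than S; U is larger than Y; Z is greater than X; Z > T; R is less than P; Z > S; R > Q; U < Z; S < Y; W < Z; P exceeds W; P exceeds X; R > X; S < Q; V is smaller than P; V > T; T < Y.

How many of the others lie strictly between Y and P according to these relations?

1

Chaining upward from Y reaches: U, Z.
Chaining downward from P reaches: W, S, T, V, X, Q, R, U.
Strictly between Y and P are those in both lists: U — 1 element.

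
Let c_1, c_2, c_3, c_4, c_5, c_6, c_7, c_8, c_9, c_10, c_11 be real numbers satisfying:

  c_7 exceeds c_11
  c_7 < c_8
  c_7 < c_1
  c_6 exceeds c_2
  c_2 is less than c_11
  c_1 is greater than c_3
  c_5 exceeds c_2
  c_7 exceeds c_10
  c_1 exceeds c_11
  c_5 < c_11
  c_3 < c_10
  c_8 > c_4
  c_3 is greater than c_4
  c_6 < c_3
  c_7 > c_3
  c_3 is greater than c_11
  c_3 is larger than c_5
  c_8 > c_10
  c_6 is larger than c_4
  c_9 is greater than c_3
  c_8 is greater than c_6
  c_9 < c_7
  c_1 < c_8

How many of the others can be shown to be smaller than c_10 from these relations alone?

6

From c_10 the given relations immediately reach c_3.
From those, c_4, c_5, c_6, c_11 — 5 in total.
From those, c_2 — 6 in total.
No other element is forced below c_10 by the given relations, so the count is 6.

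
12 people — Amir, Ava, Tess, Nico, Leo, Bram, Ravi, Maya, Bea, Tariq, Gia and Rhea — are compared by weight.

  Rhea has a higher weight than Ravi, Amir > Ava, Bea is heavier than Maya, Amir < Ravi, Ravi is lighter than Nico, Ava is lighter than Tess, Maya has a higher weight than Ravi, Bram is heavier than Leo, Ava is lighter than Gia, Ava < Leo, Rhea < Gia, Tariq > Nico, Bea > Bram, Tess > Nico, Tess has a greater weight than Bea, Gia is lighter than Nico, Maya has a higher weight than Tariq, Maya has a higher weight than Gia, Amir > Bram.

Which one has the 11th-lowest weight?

Bea

The consecutive relations fix a unique order: Ava < Leo < Bram < Amir < Ravi < Rhea < Gia < Nico < Tariq < Maya < Bea < Tess.
Counting 11 from the smallest end gives Bea.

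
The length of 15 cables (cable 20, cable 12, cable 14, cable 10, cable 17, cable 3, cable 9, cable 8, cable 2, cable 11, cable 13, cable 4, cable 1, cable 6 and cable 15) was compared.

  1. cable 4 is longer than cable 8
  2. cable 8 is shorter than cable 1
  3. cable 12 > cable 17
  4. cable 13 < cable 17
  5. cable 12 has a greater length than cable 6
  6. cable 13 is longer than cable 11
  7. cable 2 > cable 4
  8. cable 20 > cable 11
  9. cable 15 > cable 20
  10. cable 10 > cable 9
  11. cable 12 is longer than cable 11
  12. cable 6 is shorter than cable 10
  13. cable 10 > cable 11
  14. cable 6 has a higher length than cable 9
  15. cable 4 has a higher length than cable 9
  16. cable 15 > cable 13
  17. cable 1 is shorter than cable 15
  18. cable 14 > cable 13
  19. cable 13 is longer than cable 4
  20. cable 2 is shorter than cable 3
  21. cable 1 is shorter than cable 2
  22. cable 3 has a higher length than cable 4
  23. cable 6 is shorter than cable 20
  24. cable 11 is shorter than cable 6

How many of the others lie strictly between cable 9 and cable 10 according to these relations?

1

Chaining upward from cable 9 reaches: cable 4, cable 13, cable 6, cable 2, cable 17, cable 3, cable 14, cable 20, cable 12, cable 15.
Chaining downward from cable 10 reaches: cable 11, cable 6.
Strictly between cable 9 and cable 10 are those in both lists: cable 6 — 1 element.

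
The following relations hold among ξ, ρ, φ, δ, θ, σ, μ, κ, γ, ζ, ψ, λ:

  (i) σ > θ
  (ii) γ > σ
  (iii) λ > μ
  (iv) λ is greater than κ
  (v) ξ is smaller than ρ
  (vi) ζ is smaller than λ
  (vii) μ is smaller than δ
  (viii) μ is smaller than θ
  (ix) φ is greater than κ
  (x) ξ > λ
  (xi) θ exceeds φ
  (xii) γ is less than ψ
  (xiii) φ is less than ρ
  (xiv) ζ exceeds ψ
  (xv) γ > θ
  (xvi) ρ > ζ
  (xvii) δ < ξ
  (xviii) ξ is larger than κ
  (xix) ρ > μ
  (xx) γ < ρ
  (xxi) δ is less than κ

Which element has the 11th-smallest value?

ξ

The consecutive relations fix a unique order: μ < δ < κ < φ < θ < σ < γ < ψ < ζ < λ < ξ < ρ.
Counting 11 from the smallest end gives ξ.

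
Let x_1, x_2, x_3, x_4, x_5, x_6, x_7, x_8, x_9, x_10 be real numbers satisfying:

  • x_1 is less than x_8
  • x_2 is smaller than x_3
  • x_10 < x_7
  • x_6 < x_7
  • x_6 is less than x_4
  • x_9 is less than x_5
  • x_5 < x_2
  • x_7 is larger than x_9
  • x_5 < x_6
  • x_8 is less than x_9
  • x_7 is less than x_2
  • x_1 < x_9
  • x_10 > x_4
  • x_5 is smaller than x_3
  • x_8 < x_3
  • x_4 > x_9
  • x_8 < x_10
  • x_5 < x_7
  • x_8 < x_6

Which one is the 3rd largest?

Piecing the relations together gives one ordering: x_1 < x_8 < x_9 < x_5 < x_6 < x_4 < x_10 < x_7 < x_2 < x_3.
Counting 3 from the largest end gives x_7.

x_7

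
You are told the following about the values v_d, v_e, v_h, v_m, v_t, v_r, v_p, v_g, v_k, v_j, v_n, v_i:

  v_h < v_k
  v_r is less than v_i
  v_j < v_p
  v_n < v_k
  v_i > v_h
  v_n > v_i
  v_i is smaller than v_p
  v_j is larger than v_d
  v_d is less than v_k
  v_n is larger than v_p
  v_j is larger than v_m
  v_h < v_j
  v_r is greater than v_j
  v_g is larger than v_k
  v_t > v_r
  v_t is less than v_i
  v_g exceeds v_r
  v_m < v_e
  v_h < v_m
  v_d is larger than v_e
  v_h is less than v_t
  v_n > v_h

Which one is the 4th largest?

v_p

The consecutive relations fix a unique order: v_h < v_m < v_e < v_d < v_j < v_r < v_t < v_i < v_p < v_n < v_k < v_g.
The 4th largest is v_p.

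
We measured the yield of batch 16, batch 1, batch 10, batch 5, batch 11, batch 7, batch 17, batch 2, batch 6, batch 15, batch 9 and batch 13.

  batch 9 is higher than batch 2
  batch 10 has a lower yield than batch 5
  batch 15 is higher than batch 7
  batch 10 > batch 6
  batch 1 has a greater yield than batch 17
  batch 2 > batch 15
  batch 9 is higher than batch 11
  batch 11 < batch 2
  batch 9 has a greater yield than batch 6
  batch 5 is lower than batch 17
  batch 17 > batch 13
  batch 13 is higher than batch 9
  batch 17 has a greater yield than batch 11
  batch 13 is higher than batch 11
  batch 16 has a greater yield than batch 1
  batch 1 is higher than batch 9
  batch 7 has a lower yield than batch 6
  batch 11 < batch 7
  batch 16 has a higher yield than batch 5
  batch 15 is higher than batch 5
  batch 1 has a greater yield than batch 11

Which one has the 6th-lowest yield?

batch 15

The consecutive relations fix a unique order: batch 11 < batch 7 < batch 6 < batch 10 < batch 5 < batch 15 < batch 2 < batch 9 < batch 13 < batch 17 < batch 1 < batch 16.
The 6th smallest is batch 15.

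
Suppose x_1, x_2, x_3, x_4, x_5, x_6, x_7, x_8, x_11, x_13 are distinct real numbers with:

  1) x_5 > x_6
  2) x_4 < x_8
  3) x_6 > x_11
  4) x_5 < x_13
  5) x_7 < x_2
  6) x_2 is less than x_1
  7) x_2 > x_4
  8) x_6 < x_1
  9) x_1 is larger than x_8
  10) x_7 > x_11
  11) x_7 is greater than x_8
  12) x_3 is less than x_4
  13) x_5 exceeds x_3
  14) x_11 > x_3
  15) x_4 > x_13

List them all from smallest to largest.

x_3 < x_11 < x_6 < x_5 < x_13 < x_4 < x_8 < x_7 < x_2 < x_1

Each adjacent pair is fixed by a given relation: x_3 < x_11; x_11 < x_6; x_6 < x_5; x_5 < x_13; x_13 < x_4; x_4 < x_8; x_8 < x_7; x_7 < x_2; x_2 < x_1. Chaining them end to end gives the full order.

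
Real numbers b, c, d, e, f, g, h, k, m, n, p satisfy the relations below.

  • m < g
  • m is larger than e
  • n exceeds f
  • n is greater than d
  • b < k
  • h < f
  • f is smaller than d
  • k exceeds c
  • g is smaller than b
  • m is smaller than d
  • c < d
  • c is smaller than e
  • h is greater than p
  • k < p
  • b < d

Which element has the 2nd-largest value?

d

Piecing the relations together gives one ordering: c < e < m < g < b < k < p < h < f < d < n.
The 2nd largest is d.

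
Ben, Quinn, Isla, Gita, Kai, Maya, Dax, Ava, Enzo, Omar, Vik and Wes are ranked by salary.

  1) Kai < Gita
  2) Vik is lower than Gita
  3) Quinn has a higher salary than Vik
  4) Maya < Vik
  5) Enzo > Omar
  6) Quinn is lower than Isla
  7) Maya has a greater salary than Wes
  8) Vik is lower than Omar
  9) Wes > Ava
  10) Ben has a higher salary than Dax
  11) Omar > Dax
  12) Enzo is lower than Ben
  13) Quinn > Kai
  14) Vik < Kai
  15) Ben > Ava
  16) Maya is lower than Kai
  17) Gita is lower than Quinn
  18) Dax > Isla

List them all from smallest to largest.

Nothing is placed below Ava, so it is least; from there Ava < Wes; Wes < Maya; Maya < Vik; Vik < Kai; Kai < Gita; Gita < Quinn; Quinn < Isla; Isla < Dax; Dax < Omar; Omar < Enzo; Enzo < Ben, each given directly.

Ava < Wes < Maya < Vik < Kai < Gita < Quinn < Isla < Dax < Omar < Enzo < Ben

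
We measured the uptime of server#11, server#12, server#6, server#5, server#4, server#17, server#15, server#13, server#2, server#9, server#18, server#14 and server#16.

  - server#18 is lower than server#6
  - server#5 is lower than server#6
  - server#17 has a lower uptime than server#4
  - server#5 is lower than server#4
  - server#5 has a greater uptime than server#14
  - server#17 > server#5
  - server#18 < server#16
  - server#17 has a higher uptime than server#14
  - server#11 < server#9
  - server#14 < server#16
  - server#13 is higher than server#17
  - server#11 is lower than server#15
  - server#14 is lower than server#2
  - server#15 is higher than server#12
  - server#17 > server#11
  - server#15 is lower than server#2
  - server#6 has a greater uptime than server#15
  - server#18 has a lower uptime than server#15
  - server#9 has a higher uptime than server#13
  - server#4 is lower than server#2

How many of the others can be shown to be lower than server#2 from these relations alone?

8

Directly below server#2: server#14, server#15, server#4.
One step further: server#18, server#11, server#12, server#5, server#17 (8 so far).
Nothing else is reachable below server#2; 8 in all.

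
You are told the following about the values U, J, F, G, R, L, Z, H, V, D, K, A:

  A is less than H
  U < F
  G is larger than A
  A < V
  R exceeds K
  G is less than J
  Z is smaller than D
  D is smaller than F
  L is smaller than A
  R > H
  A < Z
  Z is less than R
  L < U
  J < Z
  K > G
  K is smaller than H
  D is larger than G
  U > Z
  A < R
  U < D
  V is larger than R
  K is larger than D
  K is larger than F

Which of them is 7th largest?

U

The consecutive relations fix a unique order: L < A < G < J < Z < U < D < F < K < H < R < V.
Counting 7 from the largest end gives U.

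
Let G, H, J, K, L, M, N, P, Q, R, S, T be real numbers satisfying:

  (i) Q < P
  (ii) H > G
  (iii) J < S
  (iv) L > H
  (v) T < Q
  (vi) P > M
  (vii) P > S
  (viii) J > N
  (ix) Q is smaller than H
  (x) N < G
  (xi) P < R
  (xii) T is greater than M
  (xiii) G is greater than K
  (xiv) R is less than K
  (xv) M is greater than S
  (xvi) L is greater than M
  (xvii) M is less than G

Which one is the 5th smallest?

Chaining the given pairs: N < J < S < M < T < Q < P < R < K < G < H < L.
Counting 5 from the smallest end gives T.

T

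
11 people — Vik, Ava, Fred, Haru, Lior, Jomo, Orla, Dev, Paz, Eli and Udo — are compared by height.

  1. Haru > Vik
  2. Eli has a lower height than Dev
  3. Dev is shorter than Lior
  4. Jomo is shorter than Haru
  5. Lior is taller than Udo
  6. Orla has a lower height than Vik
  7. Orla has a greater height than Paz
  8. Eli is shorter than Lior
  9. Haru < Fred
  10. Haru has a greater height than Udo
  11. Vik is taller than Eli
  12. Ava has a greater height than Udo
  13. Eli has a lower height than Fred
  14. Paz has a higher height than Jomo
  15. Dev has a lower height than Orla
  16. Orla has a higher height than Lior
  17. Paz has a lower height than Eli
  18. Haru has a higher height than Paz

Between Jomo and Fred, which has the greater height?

Following the relations from Jomo: Jomo < Paz < Eli < Dev < Lior < Orla < Vik < Haru < Fred.
So Jomo < Fred; Fred is the taller of the two.

Fred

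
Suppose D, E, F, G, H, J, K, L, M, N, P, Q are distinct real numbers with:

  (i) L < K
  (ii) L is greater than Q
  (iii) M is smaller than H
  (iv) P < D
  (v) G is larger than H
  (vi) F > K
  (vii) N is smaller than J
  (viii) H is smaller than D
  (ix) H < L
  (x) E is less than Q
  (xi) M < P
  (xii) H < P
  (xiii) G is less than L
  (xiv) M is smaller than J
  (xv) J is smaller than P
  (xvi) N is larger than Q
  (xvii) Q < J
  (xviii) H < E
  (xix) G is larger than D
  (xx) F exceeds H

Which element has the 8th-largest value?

N

The consecutive relations fix a unique order: M < H < E < Q < N < J < P < D < G < L < K < F.
The 8th largest is N.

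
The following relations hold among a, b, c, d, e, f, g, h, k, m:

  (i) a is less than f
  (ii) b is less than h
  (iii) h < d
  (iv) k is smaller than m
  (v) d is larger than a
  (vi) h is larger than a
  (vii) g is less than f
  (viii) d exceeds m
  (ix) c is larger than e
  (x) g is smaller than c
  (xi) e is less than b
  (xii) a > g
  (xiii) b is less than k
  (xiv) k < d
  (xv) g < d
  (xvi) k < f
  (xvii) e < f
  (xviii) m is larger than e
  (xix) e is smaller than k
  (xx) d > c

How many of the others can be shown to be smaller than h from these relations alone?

The elements the relations force below h are e, b, g, a — no chain reaches any other.
That is 4.

4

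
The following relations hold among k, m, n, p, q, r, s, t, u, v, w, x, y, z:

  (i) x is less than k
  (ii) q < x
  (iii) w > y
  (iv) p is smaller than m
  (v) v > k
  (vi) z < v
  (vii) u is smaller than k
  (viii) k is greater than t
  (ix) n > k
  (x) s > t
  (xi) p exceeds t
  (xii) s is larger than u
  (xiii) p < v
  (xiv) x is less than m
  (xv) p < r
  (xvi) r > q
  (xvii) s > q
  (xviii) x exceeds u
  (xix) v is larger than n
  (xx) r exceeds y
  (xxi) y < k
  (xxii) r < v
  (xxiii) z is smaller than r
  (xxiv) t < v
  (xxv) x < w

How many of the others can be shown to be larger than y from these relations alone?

Directly above y: w, k, r.
One step further: n, v (5 so far).
No other element is forced above y by the given relations, so the count is 5.

5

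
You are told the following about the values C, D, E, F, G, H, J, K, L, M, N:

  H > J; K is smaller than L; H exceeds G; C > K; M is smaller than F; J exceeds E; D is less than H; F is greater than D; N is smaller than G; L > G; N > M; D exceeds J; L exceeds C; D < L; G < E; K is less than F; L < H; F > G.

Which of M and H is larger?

Link the given pairs in sequence: M < N; N < G; G < E; E < J; J < D; D < L; L < H.
Chaining these gives M < N < G < E < J < D < L < H.
So M < H; H is the larger of the two.

H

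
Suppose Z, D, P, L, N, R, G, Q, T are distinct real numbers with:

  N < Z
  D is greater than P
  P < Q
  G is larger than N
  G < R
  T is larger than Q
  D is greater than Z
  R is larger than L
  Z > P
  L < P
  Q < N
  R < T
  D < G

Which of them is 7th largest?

Q

Chaining the given pairs: L < P < Q < N < Z < D < G < R < T.
Counting 7 from the largest end gives Q.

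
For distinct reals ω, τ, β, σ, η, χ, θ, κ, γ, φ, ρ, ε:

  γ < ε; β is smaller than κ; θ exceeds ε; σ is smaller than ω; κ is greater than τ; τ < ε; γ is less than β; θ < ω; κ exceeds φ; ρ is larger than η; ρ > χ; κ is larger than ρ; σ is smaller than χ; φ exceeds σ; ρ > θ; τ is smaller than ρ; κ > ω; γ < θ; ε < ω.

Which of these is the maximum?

Chaining downward from κ: directly below it, τ, φ, β, ρ, ω; then σ, γ, η, ε, χ, θ.
That covers every other element, and nothing is given above κ, so κ is the maximum.

κ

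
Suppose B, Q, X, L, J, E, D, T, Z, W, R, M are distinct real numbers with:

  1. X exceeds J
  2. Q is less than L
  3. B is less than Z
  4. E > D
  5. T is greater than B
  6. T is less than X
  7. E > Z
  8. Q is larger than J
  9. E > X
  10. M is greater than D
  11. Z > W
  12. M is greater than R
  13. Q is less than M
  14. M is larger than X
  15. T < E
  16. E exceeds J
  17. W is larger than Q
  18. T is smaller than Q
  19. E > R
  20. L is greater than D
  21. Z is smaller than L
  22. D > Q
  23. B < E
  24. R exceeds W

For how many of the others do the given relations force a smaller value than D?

4

The elements the relations force below D are B, T, J, Q — no chain reaches any other.
That is 4.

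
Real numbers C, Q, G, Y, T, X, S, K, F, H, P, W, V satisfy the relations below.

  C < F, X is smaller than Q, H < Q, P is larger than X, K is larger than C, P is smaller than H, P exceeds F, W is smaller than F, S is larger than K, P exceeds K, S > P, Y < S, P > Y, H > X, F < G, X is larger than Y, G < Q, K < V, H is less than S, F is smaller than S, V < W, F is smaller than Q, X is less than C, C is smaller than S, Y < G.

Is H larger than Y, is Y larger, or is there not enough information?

H

Y < X and X < C give Y < C.
Then C < K extends the chain to K.
With K < V: Y < X < C < K < V.
With V < W: Y < X < C < K < V < W.
With W < F: Y < X < C < K < V < W < F.
Then F < P extends the chain to P.
With P < H: Y < X < C < K < V < W < F < P < H.
So H is larger.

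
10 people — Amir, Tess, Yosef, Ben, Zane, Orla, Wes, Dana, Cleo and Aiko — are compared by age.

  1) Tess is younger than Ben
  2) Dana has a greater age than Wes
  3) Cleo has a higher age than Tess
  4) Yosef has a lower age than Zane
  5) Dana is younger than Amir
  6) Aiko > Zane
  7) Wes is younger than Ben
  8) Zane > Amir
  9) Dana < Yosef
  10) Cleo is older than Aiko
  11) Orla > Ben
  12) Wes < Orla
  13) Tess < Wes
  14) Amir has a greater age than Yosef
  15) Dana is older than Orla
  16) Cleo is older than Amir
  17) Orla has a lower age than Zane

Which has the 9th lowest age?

The consecutive relations fix a unique order: Tess < Wes < Ben < Orla < Dana < Yosef < Amir < Zane < Aiko < Cleo.
Counting 9 from the smallest end gives Aiko.

Aiko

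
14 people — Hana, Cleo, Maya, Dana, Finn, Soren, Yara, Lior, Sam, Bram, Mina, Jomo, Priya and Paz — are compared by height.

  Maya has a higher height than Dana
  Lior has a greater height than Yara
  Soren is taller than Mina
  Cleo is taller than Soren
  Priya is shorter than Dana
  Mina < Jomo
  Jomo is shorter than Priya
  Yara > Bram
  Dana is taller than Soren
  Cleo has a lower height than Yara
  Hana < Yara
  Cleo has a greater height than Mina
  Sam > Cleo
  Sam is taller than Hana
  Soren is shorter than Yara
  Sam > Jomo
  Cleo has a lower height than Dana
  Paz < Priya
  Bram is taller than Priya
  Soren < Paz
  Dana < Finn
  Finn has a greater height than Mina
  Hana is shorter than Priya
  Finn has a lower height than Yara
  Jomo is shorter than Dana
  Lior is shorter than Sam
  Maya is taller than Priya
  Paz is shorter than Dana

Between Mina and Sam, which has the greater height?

Sam

Link the given pairs in sequence: Mina < Soren; Soren < Paz; Paz < Priya; Priya < Dana; Dana < Finn; Finn < Yara; Yara < Lior; Lior < Sam.
Together: Mina < Soren < Paz < Priya < Dana < Finn < Yara < Lior < Sam.
So Mina < Sam; Sam is the taller of the two.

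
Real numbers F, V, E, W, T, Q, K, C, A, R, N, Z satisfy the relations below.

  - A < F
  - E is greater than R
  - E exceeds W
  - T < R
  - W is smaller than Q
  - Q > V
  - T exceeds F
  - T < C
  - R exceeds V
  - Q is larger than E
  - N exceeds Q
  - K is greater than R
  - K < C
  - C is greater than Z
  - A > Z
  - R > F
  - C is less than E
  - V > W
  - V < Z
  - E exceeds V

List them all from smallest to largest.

Each adjacent pair is fixed by a given relation: W < V; V < Z; Z < A; A < F; F < T; T < R; R < K; K < C; C < E; E < Q; Q < N. Chaining them end to end gives the full order.

W < V < Z < A < F < T < R < K < C < E < Q < N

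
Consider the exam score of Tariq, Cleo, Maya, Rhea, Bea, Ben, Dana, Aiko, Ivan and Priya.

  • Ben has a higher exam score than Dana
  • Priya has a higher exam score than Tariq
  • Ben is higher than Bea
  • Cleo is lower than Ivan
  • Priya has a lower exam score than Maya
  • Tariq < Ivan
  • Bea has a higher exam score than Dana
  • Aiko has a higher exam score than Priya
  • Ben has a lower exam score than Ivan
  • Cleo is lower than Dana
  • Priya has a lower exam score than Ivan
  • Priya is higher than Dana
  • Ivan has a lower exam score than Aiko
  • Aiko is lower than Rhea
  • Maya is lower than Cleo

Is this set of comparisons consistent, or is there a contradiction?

Chaining the given relations yields Priya < Maya < Cleo < Dana, so Priya < Dana. But one relation states Dana < Priya. These cannot both hold.

inconsistent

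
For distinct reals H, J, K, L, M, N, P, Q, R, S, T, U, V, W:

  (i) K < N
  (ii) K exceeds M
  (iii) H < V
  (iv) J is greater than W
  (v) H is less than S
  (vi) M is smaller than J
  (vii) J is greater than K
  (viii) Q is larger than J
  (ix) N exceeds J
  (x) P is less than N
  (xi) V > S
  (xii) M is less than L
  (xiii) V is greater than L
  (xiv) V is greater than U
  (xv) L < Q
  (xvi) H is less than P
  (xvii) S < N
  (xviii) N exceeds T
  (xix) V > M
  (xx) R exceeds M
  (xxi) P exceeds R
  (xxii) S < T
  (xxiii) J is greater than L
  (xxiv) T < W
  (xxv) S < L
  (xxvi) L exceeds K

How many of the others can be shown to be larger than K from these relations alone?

5

The elements the relations force above K are L, V, J, N, Q — no chain reaches any other.
That is 5.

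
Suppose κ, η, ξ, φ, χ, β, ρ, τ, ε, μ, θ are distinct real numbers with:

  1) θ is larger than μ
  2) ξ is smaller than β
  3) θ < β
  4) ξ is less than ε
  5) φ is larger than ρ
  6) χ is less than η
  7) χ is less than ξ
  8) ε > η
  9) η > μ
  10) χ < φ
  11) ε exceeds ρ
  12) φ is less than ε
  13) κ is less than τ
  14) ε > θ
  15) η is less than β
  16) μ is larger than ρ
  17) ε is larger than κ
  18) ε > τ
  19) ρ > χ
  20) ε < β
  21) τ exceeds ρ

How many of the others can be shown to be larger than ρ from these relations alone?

7

From ρ the given relations immediately reach μ, τ, φ, ε.
From those, θ, η, β — 7 in total.
Nothing else is reachable above ρ; 7 in all.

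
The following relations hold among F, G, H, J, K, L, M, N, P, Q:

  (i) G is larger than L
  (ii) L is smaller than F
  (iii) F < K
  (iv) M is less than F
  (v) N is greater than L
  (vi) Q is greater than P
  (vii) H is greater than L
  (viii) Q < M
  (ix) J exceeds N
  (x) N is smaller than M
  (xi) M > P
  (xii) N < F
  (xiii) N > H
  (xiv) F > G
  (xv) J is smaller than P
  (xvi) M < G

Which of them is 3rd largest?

Chaining the given pairs: L < H < N < J < P < Q < M < G < F < K.
The 3rd largest is G.

G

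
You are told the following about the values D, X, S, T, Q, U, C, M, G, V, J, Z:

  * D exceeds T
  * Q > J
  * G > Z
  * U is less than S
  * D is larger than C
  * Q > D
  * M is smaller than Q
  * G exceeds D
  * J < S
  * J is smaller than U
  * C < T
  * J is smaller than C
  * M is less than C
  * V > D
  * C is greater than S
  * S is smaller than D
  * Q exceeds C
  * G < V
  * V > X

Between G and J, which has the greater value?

G

J < U < S < C < T < D < G, by transitivity through U, S, C, T, D.
So J < G; G is the larger of the two.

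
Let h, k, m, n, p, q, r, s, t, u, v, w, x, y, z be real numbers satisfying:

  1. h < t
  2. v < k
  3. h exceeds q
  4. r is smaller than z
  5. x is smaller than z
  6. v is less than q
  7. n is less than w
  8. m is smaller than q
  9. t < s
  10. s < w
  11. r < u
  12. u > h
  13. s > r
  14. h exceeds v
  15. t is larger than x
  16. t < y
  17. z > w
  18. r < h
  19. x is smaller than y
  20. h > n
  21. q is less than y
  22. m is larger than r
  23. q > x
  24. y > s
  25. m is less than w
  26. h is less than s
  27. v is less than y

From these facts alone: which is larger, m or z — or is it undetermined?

The relevant relations are m < q; q < h; h < t; t < s; s < w; w < z.
Chaining these gives m < q < h < t < s < w < z.
So z is larger.

z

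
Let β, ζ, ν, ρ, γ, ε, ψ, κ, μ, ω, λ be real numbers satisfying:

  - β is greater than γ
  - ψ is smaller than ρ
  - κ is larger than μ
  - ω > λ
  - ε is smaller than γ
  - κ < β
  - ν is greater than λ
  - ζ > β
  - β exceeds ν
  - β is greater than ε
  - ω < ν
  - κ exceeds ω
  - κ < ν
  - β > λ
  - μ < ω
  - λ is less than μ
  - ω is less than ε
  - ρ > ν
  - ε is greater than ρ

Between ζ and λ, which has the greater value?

ζ

λ < μ and μ < ω give λ < ω.
Then ω < ν extends the chain to ν.
With ν < ρ: λ < μ < ω < ν < ρ.
Then ρ < ε extends the chain to ε.
Then ε < γ extends the chain to γ.
With γ < β: λ < μ < ω < ν < ρ < ε < γ < β.
With β < ζ: λ < μ < ω < ν < ρ < ε < γ < β < ζ.
So λ < ζ; ζ is the larger of the two.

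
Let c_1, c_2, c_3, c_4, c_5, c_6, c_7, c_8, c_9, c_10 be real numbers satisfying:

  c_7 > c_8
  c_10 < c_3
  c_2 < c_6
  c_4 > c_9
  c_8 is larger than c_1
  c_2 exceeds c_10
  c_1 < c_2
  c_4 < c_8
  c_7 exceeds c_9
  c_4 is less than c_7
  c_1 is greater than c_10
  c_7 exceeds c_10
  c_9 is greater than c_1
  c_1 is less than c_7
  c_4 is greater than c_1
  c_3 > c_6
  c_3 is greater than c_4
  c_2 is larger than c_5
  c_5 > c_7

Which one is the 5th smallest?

The consecutive relations fix a unique order: c_10 < c_1 < c_9 < c_4 < c_8 < c_7 < c_5 < c_2 < c_6 < c_3.
The 5th smallest is c_8.

c_8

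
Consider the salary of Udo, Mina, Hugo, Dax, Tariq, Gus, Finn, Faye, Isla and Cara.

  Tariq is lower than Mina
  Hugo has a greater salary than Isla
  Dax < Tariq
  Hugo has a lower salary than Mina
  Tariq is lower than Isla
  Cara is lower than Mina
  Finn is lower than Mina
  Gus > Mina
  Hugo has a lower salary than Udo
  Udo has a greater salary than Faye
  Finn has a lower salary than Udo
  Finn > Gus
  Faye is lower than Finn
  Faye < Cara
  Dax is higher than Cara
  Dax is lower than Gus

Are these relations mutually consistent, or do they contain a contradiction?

inconsistent

Chaining the given relations yields Mina < Gus < Finn, so Mina < Finn. But one relation states Finn < Mina. These cannot both hold.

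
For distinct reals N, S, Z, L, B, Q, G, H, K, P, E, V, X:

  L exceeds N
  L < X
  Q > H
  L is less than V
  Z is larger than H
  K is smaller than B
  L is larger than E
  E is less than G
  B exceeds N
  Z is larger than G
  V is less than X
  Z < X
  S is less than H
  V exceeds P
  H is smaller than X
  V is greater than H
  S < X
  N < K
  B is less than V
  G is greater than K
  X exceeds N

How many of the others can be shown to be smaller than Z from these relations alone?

From Z the given relations immediately reach H, G.
From those, S, K, E — 5 in total.
From those, N — 6 in total.
No other element is forced below Z by the given relations, so the count is 6.

6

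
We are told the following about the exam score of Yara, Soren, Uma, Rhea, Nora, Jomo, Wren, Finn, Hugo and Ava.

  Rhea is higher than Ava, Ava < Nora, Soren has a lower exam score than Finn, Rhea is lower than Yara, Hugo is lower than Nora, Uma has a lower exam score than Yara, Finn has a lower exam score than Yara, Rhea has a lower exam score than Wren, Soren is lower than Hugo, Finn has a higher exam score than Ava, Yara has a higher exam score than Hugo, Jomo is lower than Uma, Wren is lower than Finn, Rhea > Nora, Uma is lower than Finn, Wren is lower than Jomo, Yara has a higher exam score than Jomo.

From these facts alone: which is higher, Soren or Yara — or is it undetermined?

Following the relations from Soren: Soren < Hugo < Nora < Rhea < Wren < Jomo < Uma < Finn < Yara.
So Yara is higher.

Yara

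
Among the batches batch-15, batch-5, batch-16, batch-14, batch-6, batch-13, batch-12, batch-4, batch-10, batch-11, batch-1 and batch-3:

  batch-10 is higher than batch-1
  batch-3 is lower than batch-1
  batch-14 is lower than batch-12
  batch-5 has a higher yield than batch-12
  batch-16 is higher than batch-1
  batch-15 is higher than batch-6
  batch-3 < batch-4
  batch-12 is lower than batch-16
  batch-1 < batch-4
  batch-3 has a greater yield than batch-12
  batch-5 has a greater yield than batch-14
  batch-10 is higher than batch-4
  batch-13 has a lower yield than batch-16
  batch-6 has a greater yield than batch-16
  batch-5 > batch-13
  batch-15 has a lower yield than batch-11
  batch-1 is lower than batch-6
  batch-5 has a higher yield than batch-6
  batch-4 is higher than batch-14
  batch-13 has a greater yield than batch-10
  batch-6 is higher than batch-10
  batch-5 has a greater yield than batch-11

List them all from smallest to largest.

Each adjacent pair is fixed by a given relation: batch-14 < batch-12; batch-12 < batch-3; batch-3 < batch-1; batch-1 < batch-4; batch-4 < batch-10; batch-10 < batch-13; batch-13 < batch-16; batch-16 < batch-6; batch-6 < batch-15; batch-15 < batch-11; batch-11 < batch-5. Chaining them end to end gives the full order.

batch-14 < batch-12 < batch-3 < batch-1 < batch-4 < batch-10 < batch-13 < batch-16 < batch-6 < batch-15 < batch-11 < batch-5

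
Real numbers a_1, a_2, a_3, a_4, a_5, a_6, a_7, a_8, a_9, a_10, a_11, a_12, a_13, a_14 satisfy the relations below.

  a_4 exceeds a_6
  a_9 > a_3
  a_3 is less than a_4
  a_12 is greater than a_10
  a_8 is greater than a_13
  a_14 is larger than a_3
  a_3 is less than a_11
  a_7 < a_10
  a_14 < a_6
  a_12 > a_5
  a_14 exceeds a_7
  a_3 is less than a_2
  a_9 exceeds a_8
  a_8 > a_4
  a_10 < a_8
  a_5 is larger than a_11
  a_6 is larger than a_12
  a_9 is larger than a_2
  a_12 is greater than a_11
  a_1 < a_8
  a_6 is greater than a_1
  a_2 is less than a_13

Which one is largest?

a_9

a_7 is not greatest since a_7 < a_14; a_3 is not greatest since a_3 < a_11; a_11 is not greatest since a_11 < a_12; a_10 is not greatest since a_10 < a_12; a_14 is not greatest since a_14 < a_6; a_2 is not greatest since a_2 < a_9; a_5 is not greatest since a_5 < a_12; a_12 is not greatest since a_12 < a_6; a_13 is not greatest since a_13 < a_8; a_1 is not greatest since a_1 < a_6; a_6 is not greatest since a_6 < a_4; a_4 is not greatest since a_4 < a_8; a_8 is not greatest since a_8 < a_9.
Only a_9 has nothing above it, so a_9 is the largest.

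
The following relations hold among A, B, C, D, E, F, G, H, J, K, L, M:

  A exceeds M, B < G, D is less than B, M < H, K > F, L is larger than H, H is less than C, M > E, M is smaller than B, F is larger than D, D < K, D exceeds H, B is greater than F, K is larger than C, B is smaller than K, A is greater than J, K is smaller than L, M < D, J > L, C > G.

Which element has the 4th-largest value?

Piecing the relations together gives one ordering: E < M < H < D < F < B < G < C < K < L < J < A.
Counting 4 from the largest end gives K.

K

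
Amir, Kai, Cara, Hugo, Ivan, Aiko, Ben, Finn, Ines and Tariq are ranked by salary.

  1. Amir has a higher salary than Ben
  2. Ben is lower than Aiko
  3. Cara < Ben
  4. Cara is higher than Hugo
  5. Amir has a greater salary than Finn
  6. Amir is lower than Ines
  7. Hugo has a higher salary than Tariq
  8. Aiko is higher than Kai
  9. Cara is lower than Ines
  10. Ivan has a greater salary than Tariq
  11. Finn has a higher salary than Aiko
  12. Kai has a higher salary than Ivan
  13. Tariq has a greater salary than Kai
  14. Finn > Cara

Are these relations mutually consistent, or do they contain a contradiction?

Chaining the given relations yields Ivan < Kai < Tariq, so Ivan < Tariq. But one relation states Tariq < Ivan. These cannot both hold.

inconsistent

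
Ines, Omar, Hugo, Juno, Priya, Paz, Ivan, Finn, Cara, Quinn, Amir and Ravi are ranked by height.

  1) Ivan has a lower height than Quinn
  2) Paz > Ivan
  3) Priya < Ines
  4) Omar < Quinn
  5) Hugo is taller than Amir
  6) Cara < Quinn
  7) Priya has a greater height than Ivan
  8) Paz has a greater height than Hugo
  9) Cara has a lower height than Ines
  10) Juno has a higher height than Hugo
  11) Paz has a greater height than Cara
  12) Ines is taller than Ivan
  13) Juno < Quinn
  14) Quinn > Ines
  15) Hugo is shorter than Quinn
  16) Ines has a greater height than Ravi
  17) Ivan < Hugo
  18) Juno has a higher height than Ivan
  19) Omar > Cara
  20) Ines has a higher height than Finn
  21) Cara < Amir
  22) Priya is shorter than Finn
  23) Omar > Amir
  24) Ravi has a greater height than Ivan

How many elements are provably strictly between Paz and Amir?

1

The relations place Amir below Paz. An element lies strictly between them when it is forced above Amir and also forced below Paz.
Above Amir: {Hugo, Juno, Omar, Quinn}. Below Paz: {Cara, Ivan, Hugo}.
Intersection: {Hugo} — 1.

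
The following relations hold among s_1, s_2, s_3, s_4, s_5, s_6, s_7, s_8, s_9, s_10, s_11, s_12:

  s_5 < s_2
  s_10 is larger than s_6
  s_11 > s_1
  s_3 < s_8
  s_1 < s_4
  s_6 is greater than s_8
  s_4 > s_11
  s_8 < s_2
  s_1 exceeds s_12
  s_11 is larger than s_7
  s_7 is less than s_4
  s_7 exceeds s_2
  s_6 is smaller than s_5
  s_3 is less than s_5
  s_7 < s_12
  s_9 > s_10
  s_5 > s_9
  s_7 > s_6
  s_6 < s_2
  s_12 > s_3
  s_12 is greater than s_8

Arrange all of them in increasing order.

The consecutive links are each given: s_3 < s_8; s_8 < s_6; s_6 < s_10; s_10 < s_9; s_9 < s_5; s_5 < s_2; s_2 < s_7; s_7 < s_12; s_12 < s_1; s_1 < s_11; s_11 < s_4.

s_3 < s_8 < s_6 < s_10 < s_9 < s_5 < s_2 < s_7 < s_12 < s_1 < s_11 < s_4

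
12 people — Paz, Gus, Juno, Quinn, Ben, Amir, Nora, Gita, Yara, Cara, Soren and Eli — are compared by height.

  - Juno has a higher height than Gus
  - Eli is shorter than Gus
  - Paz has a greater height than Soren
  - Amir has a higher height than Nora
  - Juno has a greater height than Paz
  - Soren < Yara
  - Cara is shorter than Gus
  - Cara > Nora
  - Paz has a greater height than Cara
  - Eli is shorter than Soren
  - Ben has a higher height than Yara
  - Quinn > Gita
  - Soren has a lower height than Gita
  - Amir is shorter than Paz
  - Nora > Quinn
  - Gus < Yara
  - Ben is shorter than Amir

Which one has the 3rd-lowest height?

The consecutive relations fix a unique order: Eli < Soren < Gita < Quinn < Nora < Cara < Gus < Yara < Ben < Amir < Paz < Juno.
Counting 3 from the smallest end gives Gita.

Gita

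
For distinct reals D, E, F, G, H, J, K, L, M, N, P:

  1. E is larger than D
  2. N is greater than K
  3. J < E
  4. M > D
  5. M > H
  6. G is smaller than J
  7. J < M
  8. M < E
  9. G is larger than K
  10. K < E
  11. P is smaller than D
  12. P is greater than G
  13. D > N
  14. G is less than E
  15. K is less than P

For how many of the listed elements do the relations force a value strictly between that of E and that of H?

The relations place H below E. An element lies strictly between them when it is forced above H and also forced below E.
Above H: {M}. Below E: {K, G, N, P, J, D, M}.
Intersection: {M} — 1.

1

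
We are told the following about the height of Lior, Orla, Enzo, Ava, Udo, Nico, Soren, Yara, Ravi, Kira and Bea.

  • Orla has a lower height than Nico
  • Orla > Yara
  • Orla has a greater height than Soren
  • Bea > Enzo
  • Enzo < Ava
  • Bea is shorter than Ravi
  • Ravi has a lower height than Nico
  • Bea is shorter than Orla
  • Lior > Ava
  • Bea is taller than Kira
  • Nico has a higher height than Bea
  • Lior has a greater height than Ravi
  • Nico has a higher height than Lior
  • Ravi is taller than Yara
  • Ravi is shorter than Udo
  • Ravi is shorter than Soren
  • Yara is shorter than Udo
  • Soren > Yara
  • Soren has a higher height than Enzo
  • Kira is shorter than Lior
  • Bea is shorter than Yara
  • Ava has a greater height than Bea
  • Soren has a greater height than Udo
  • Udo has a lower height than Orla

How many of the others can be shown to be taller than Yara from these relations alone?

The elements the relations force above Yara are Ravi, Udo, Lior, Soren, Orla, Nico — no chain reaches any other.
That is 6.

6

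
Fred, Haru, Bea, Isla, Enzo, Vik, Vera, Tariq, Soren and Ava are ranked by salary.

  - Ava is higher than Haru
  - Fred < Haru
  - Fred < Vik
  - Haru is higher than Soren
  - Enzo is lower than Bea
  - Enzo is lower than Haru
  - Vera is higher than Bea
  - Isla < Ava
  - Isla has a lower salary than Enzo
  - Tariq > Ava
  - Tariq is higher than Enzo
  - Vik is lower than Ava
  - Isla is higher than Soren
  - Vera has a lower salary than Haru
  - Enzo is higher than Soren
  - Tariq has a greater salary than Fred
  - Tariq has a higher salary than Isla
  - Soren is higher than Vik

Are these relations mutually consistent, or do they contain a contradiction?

Every relation is compatible with Fred < Vik < Soren < Isla < Enzo < Bea < Vera < Haru < Ava < Tariq; the set is consistent.

consistent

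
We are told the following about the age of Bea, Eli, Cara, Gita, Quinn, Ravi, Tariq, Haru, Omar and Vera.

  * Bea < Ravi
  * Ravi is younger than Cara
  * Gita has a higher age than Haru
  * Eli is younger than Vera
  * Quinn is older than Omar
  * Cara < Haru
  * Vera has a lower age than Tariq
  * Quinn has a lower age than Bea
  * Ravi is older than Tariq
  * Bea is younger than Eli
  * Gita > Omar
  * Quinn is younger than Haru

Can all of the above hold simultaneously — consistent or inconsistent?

consistent

The single ordering Omar < Quinn < Bea < Eli < Vera < Tariq < Ravi < Cara < Haru < Gita satisfies every listed relation, so no contradiction arises.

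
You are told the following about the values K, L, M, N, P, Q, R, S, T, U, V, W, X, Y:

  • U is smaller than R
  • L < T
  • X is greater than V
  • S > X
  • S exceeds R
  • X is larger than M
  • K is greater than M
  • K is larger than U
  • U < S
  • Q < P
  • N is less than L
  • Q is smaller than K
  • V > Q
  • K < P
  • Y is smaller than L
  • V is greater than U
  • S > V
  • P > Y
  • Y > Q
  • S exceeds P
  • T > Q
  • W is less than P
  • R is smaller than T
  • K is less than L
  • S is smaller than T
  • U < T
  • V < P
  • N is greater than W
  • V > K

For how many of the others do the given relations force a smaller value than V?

4

Directly below V: U, Q, K.
One step further: M (4 so far).
Nothing else is reachable below V; 4 in all.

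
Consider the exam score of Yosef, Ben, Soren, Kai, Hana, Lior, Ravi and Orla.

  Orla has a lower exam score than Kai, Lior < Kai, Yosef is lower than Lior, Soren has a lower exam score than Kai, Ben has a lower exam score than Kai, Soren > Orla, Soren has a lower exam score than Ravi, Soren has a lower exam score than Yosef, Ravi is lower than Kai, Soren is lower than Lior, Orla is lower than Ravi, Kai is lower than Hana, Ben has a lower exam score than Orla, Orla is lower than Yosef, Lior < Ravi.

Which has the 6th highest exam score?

Piecing the relations together gives one ordering: Ben < Orla < Soren < Yosef < Lior < Ravi < Kai < Hana.
Counting 6 from the largest end gives Soren.

Soren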